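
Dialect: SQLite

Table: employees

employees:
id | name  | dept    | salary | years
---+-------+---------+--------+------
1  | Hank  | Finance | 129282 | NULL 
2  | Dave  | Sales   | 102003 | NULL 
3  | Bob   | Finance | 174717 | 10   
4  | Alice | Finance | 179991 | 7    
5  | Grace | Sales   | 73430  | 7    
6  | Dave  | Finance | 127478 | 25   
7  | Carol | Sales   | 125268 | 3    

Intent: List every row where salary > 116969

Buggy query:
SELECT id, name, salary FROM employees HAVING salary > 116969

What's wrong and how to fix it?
Bug: HAVING filters the output of aggregation, but this query has no GROUP BY and no aggregate functions, so SQLite rejects it (HAVING clause on a non-aggregate query); the condition here is per row

Fix: Use WHERE for row-level filtering

Corrected query:
SELECT id, name, salary FROM employees WHERE salary > 116969

Result:
id | name  | salary
---+-------+-------
1  | Hank  | 129282
3  | Bob   | 174717
4  | Alice | 179991
6  | Dave  | 127478
7  | Carol | 125268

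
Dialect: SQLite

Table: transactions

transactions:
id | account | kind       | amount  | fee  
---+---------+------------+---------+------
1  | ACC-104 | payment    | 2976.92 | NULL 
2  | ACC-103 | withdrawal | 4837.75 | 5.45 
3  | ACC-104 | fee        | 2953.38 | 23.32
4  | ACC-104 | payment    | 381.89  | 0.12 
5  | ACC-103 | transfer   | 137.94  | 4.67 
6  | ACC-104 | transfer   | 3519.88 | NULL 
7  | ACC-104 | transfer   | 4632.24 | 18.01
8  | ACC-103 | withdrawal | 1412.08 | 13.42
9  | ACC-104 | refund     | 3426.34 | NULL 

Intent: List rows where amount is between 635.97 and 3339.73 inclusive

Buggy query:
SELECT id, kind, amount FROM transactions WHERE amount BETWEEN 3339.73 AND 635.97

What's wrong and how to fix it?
Bug: BETWEEN expects the lower bound first; with 3339.73 AND 635.97 the range is empty

Fix: Write BETWEEN 635.97 AND 3339.73

Corrected query:
SELECT id, kind, amount FROM transactions WHERE amount BETWEEN 635.97 AND 3339.73

Result:
id | kind       | amount 
---+------------+--------
1  | payment    | 2976.92
3  | fee        | 2953.38
8  | withdrawal | 1412.08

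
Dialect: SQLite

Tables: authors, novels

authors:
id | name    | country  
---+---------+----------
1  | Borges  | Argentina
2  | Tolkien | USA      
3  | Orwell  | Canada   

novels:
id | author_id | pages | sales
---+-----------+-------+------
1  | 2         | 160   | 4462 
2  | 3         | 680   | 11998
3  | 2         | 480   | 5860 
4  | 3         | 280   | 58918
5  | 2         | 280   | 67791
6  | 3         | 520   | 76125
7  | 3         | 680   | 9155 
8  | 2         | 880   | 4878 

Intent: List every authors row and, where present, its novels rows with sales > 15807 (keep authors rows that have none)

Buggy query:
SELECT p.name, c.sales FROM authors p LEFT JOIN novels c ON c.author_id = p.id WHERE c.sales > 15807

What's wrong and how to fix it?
Bug: A WHERE condition on the right-hand table after LEFT JOIN drops unmatched parents

Fix: Put 'c.sales > 15807' in the JOIN's ON clause instead of WHERE

Corrected query:
SELECT p.name, c.sales FROM authors p LEFT JOIN novels c ON c.author_id = p.id AND c.sales > 15807

Result:
name    | sales
--------+------
Borges  | NULL 
Tolkien | 67791
Orwell  | 58918
Orwell  | 76125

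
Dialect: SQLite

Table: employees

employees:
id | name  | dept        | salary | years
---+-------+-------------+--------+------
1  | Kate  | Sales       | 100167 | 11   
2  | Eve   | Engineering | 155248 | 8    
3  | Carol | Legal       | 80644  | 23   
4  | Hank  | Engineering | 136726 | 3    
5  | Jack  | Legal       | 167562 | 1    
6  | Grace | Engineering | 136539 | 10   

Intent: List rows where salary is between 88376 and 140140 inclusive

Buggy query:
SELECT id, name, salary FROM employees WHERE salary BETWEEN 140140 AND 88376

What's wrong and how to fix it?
Bug: BETWEEN expects the lower bound first; with 140140 AND 88376 the range is empty

Fix: Swap the bounds so the smaller value comes first

Corrected query:
SELECT id, name, salary FROM employees WHERE salary BETWEEN 88376 AND 140140

Result:
id | name  | salary
---+-------+-------
1  | Kate  | 100167
4  | Hank  | 136726
6  | Grace | 136539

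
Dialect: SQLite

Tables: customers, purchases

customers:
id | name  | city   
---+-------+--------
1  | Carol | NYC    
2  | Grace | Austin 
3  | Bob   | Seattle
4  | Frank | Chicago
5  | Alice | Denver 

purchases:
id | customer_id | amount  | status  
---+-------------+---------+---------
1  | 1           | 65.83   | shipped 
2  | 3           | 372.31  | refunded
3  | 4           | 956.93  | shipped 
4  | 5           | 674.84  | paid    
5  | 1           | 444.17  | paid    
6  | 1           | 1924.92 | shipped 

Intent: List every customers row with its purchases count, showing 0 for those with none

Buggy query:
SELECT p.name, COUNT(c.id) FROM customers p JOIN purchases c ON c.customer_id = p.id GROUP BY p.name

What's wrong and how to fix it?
Bug: An inner join excludes parents with zero children

Fix: Use LEFT JOIN so parents without children still appear (COUNT(c.id) gives 0)

Corrected query:
SELECT p.name, COUNT(c.id) FROM customers p LEFT JOIN purchases c ON c.customer_id = p.id GROUP BY p.name

Result:
name  | COUNT(c.id)
------+------------
Alice | 1          
Bob   | 1          
Carol | 3          
Frank | 1          
Grace | 0          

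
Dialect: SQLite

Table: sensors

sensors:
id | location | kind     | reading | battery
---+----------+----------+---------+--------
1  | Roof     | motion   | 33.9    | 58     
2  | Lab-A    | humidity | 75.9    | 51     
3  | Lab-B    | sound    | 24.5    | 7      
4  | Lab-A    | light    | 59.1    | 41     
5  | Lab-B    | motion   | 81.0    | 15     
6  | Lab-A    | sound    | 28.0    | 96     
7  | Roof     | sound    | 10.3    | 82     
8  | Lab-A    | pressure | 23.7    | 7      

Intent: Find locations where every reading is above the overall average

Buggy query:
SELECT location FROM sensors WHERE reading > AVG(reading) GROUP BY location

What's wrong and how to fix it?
Bug: WHERE evaluates per row before aggregation, so AVG() is unavailable

Fix: Compute the overall average in a scalar subquery and compare each group's MIN against it in HAVING

Corrected query:
SELECT location FROM sensors GROUP BY location HAVING MIN(reading) > (SELECT AVG(reading) FROM sensors)

Result:
(no rows)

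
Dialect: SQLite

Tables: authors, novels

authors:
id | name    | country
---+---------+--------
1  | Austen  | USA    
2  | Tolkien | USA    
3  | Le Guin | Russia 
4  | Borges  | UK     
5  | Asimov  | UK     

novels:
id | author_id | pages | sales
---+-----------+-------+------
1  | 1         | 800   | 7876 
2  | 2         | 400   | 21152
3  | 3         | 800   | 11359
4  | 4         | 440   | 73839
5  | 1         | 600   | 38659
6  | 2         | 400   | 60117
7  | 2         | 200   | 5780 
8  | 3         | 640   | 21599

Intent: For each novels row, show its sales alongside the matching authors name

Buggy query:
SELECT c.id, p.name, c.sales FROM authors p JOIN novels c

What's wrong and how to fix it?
Bug: Missing join condition: each novels row is matched to all authors rows instead of just its own

Fix: Specify the join condition linking the foreign key to the parent id

Corrected query:
SELECT c.id, p.name, c.sales FROM authors p JOIN novels c ON c.author_id = p.id

Result:
id | name    | sales
---+---------+------
1  | Austen  | 7876 
2  | Tolkien | 21152
3  | Le Guin | 11359
4  | Borges  | 73839
5  | Austen  | 38659
6  | Tolkien | 60117
7  | Tolkien | 5780 
8  | Le Guin | 21599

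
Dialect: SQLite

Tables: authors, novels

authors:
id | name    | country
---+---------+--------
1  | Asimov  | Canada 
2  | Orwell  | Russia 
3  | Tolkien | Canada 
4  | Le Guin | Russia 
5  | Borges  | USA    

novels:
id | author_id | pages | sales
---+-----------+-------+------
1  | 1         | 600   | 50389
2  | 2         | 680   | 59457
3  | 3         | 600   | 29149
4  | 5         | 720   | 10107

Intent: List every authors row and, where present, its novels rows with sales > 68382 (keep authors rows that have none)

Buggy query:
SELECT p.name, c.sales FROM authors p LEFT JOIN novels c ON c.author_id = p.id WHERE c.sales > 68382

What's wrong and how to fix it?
Bug: Filtering c.sales in WHERE discards the NULL rows produced by LEFT JOIN, turning it into an inner join

Fix: Move the right-table condition into the ON clause so unmatched parents are kept

Corrected query:
SELECT p.name, c.sales FROM authors p LEFT JOIN novels c ON c.author_id = p.id AND c.sales > 68382

Result:
name    | sales
--------+------
Asimov  | NULL 
Orwell  | NULL 
Tolkien | NULL 
Le Guin | NULL 
Borges  | NULL 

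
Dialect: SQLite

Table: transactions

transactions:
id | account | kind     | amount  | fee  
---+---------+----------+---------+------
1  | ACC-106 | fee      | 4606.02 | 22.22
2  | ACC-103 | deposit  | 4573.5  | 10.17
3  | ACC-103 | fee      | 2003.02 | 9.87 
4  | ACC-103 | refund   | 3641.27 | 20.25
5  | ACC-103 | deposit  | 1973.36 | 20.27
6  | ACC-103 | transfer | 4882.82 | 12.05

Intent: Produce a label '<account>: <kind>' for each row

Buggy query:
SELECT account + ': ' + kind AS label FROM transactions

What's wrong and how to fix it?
Bug: '+' is numeric addition; on text columns SQLite converts them to 0 instead of concatenating

Fix: Replace + with || to concatenate text

Corrected query:
SELECT account || ': ' || kind AS label FROM transactions

Result:
label            
-----------------
ACC-106: fee     
ACC-103: deposit 
ACC-103: fee     
ACC-103: refund  
ACC-103: deposit 
ACC-103: transfer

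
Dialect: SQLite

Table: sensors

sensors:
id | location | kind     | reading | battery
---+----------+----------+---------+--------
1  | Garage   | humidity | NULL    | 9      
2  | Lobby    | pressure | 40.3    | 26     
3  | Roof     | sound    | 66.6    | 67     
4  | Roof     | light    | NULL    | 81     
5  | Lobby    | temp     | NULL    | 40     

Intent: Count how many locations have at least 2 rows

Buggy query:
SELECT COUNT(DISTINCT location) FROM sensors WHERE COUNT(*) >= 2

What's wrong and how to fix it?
Bug: COUNT(*) cannot appear in WHERE; the per-group count doesn't exist yet

Fix: Group first with HAVING COUNT(*) >= 2, then COUNT the resulting groups

Corrected query:
SELECT COUNT(*) FROM (SELECT location FROM sensors GROUP BY location HAVING COUNT(*) >= 2)

Result:
COUNT(*)
--------
2       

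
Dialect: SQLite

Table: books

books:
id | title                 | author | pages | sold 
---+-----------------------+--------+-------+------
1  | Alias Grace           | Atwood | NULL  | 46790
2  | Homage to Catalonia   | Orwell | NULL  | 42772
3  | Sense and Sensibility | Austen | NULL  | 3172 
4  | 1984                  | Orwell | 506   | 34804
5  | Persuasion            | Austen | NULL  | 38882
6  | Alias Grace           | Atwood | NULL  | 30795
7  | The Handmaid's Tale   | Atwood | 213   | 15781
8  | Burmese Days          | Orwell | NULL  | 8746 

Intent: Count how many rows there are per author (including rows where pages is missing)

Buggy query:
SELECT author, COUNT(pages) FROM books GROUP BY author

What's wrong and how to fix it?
Bug: COUNT(pages) skips NULLs, so groups with missing pages are undercounted

Fix: Replace COUNT(pages) with COUNT(*)

Corrected query:
SELECT author, COUNT(*) FROM books GROUP BY author

Result:
author | COUNT(*)
-------+---------
Atwood | 3       
Austen | 2       
Orwell | 3       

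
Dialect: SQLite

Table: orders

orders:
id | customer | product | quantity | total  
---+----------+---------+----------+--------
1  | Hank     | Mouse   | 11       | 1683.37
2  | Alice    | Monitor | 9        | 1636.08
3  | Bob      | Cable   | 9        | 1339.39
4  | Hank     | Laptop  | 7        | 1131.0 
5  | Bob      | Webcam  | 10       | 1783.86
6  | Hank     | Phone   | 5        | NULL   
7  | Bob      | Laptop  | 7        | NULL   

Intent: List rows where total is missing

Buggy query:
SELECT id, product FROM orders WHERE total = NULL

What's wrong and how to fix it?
Bug: Comparing to NULL with '=' never matches; NULL = NULL is unknown, not true

Fix: Replace '= NULL' with 'IS NULL'

Corrected query:
SELECT id, product FROM orders WHERE total IS NULL

Result:
id | product
---+--------
6  | Phone  
7  | Laptop 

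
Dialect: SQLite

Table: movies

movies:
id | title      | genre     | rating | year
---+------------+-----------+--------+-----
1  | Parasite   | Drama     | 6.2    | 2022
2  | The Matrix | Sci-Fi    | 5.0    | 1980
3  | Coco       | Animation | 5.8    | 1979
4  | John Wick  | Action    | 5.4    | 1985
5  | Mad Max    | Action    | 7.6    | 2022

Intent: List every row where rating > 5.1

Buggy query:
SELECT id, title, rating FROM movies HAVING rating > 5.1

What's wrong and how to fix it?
Bug: HAVING filters the output of aggregation, but this query has no GROUP BY and no aggregate functions, so SQLite rejects it (HAVING clause on a non-aggregate query); the condition here is per row

Fix: Use WHERE for row-level filtering

Corrected query:
SELECT id, title, rating FROM movies WHERE rating > 5.1

Result:
id | title     | rating
---+-----------+-------
1  | Parasite  | 6.2   
3  | Coco      | 5.8   
4  | John Wick | 5.4   
5  | Mad Max   | 7.6   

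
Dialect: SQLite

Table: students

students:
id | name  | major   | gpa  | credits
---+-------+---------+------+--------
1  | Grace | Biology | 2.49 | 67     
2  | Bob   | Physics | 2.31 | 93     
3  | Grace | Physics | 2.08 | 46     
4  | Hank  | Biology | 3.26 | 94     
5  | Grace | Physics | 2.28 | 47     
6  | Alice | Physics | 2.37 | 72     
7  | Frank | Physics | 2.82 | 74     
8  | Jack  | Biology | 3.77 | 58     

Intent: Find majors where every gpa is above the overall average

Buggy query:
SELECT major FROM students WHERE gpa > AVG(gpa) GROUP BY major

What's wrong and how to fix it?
Bug: AVG() is an aggregate; it can't sit directly in WHERE

Fix: Use a subquery for AVG and a HAVING MIN(...) filter so the condition holds for every row in the group

Corrected query:
SELECT major FROM students GROUP BY major HAVING MIN(gpa) > (SELECT AVG(gpa) FROM students)

Result:
(no rows)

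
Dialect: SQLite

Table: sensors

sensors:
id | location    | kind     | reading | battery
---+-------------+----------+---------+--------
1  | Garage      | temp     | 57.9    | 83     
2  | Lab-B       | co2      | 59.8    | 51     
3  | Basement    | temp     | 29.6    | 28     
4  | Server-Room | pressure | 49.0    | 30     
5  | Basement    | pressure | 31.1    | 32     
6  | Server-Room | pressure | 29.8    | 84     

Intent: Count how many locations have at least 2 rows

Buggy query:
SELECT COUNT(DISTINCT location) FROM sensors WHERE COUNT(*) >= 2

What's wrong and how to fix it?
Bug: COUNT(*) cannot appear in WHERE; the per-group count doesn't exist yet

Fix: Group first with HAVING COUNT(*) >= 2, then COUNT the resulting groups

Corrected query:
SELECT COUNT(*) FROM (SELECT location FROM sensors GROUP BY location HAVING COUNT(*) >= 2)

Result:
COUNT(*)
--------
2       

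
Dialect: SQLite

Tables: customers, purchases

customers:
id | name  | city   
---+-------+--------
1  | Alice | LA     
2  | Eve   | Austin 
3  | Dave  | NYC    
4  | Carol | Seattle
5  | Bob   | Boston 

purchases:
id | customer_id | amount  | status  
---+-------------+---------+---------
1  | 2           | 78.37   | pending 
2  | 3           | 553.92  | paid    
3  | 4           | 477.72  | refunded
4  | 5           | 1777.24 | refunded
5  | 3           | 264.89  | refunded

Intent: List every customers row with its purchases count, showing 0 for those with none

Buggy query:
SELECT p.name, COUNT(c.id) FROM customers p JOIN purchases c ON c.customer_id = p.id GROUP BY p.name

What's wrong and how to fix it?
Bug: INNER JOIN drops customers rows that have no matching purchases rows

Fix: Use LEFT JOIN so parents without children still appear (COUNT(c.id) gives 0)

Corrected query:
SELECT p.name, COUNT(c.id) FROM customers p LEFT JOIN purchases c ON c.customer_id = p.id GROUP BY p.name

Result:
name  | COUNT(c.id)
------+------------
Alice | 0          
Bob   | 1          
Carol | 1          
Dave  | 2          
Eve   | 1          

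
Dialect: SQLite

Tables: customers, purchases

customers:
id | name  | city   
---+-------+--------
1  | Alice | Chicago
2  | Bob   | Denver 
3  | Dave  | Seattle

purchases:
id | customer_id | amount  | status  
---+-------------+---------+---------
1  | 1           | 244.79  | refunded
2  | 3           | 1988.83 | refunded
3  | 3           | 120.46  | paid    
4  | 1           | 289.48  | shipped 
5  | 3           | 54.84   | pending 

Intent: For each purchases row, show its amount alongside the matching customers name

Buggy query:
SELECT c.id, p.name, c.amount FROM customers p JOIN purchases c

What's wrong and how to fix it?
Bug: Missing join condition: each purchases row is matched to all customers rows instead of just its own

Fix: Specify the join condition linking the foreign key to the parent id

Corrected query:
SELECT c.id, p.name, c.amount FROM customers p JOIN purchases c ON c.customer_id = p.id

Result:
id | name  | amount 
---+-------+--------
1  | Alice | 244.79 
2  | Dave  | 1988.83
3  | Dave  | 120.46 
4  | Alice | 289.48 
5  | Dave  | 54.84  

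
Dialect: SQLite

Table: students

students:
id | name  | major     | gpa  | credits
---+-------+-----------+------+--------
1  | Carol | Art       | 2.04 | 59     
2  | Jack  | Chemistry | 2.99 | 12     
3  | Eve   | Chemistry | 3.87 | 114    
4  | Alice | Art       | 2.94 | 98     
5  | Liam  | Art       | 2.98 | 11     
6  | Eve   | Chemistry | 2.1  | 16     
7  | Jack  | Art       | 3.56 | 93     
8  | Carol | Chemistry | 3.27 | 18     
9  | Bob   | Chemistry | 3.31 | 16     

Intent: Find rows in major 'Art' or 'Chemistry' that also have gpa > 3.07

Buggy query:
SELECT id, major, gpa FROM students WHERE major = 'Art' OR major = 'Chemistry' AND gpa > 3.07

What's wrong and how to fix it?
Bug: Without parentheses, AND is evaluated before OR, so the gpa filter only applies to the 'Chemistry' branch

Fix: Group the OR with parentheses (or use IN), then AND the threshold

Corrected query:
SELECT id, major, gpa FROM students WHERE (major = 'Art' OR major = 'Chemistry') AND gpa > 3.07

Result:
id | major     | gpa 
---+-----------+-----
3  | Chemistry | 3.87
7  | Art       | 3.56
8  | Chemistry | 3.27
9  | Chemistry | 3.31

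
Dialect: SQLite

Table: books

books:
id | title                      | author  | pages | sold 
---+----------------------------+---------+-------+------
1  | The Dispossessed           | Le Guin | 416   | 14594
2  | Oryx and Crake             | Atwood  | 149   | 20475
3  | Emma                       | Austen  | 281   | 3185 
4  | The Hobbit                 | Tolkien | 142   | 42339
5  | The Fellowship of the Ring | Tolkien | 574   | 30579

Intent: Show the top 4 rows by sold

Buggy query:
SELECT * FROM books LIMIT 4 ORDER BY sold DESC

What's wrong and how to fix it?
Bug: ORDER BY cannot follow LIMIT; LIMIT is the final clause

Fix: Swap the clauses: ORDER BY first, then LIMIT

Corrected query:
SELECT * FROM books ORDER BY sold DESC LIMIT 4

Result:
id | title                      | author  | pages | sold 
---+----------------------------+---------+-------+------
4  | The Hobbit                 | Tolkien | 142   | 42339
5  | The Fellowship of the Ring | Tolkien | 574   | 30579
2  | Oryx and Crake             | Atwood  | 149   | 20475
1  | The Dispossessed           | Le Guin | 416   | 14594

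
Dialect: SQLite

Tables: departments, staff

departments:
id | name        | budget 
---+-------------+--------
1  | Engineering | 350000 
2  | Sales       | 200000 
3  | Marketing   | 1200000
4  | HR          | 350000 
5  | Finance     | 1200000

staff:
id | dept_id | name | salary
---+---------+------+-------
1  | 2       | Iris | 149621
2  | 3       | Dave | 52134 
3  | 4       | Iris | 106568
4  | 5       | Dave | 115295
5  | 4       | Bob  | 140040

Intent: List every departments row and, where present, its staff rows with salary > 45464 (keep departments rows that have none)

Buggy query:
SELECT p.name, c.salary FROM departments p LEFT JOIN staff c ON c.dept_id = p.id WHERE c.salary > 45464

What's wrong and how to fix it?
Bug: Filtering c.salary in WHERE discards the NULL rows produced by LEFT JOIN, turning it into an inner join

Fix: Put 'c.salary > 45464' in the JOIN's ON clause instead of WHERE

Corrected query:
SELECT p.name, c.salary FROM departments p LEFT JOIN staff c ON c.dept_id = p.id AND c.salary > 45464

Result:
name        | salary
------------+-------
Engineering | NULL  
Sales       | 149621
Marketing   | 52134 
HR          | 106568
HR          | 140040
Finance     | 115295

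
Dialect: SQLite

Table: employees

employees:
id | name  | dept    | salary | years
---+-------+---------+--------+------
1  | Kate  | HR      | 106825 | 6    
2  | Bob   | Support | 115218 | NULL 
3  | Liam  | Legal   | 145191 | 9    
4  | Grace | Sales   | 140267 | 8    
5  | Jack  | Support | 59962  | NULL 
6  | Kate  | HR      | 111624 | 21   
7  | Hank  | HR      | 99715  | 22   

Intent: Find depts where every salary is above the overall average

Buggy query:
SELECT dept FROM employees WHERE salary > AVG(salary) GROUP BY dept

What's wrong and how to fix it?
Bug: WHERE evaluates per row before aggregation, so AVG() is unavailable

Fix: Use a subquery for AVG and a HAVING MIN(...) filter so the condition holds for every row in the group

Corrected query:
SELECT dept FROM employees GROUP BY dept HAVING MIN(salary) > (SELECT AVG(salary) FROM employees)

Result:
dept 
-----
Legal
Sales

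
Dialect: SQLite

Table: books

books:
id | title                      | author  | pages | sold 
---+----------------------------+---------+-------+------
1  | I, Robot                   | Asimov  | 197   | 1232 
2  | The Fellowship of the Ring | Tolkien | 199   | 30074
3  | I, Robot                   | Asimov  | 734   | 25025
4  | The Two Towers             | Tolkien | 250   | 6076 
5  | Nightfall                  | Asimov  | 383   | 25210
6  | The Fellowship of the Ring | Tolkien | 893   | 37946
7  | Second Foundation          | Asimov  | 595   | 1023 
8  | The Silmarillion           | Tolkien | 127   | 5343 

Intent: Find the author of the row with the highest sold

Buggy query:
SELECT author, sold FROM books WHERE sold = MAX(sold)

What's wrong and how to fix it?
Bug: MAX(sold) is an aggregate and cannot be used directly in WHERE

Fix: Wrap MAX in a scalar subquery so WHERE compares against a single value

Corrected query:
SELECT author, sold FROM books WHERE sold = (SELECT MAX(sold) FROM books)

Result:
author  | sold 
--------+------
Tolkien | 37946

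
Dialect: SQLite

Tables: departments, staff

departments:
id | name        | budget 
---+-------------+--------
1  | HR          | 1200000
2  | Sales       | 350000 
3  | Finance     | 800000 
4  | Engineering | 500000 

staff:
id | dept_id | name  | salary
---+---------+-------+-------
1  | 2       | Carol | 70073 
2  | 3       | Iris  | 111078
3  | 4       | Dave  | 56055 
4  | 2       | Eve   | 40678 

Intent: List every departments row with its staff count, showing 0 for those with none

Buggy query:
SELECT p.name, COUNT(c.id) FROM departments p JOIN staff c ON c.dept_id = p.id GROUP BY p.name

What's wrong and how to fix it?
Bug: An inner join excludes parents with zero children

Fix: Use LEFT JOIN so parents without children still appear (COUNT(c.id) gives 0)

Corrected query:
SELECT p.name, COUNT(c.id) FROM departments p LEFT JOIN staff c ON c.dept_id = p.id GROUP BY p.name

Result:
name        | COUNT(c.id)
------------+------------
Engineering | 1          
Finance     | 1          
HR          | 0          
Sales       | 2          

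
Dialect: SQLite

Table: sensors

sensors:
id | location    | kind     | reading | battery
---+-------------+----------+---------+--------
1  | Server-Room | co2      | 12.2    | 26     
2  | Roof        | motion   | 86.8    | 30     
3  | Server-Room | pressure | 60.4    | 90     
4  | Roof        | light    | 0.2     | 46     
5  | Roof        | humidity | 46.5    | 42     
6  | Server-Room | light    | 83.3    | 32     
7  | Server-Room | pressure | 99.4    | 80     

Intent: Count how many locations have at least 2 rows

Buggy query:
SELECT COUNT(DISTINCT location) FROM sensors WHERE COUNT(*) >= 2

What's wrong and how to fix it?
Bug: COUNT(*) cannot appear in WHERE; the per-group count doesn't exist yet

Fix: Group first with HAVING COUNT(*) >= 2, then COUNT the resulting groups

Corrected query:
SELECT COUNT(*) FROM (SELECT location FROM sensors GROUP BY location HAVING COUNT(*) >= 2)

Result:
COUNT(*)
--------
2       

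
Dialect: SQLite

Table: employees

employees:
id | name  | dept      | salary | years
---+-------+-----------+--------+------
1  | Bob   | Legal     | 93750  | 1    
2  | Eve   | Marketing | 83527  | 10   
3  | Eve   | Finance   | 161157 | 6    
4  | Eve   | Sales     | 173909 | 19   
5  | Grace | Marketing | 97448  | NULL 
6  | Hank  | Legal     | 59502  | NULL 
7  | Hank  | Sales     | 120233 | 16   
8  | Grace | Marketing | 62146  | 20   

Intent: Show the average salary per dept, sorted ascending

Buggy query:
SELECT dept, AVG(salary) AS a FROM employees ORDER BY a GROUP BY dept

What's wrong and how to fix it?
Bug: ORDER BY appears before GROUP BY; SQL clause order requires GROUP BY first

Fix: Move ORDER BY to the end, after GROUP BY

Corrected query:
SELECT dept, AVG(salary) AS a FROM employees GROUP BY dept ORDER BY a

Result:
dept      | a           
----------+-------------
Legal     | 76626       
Marketing | 81040.333333
Sales     | 147071      
Finance   | 161157      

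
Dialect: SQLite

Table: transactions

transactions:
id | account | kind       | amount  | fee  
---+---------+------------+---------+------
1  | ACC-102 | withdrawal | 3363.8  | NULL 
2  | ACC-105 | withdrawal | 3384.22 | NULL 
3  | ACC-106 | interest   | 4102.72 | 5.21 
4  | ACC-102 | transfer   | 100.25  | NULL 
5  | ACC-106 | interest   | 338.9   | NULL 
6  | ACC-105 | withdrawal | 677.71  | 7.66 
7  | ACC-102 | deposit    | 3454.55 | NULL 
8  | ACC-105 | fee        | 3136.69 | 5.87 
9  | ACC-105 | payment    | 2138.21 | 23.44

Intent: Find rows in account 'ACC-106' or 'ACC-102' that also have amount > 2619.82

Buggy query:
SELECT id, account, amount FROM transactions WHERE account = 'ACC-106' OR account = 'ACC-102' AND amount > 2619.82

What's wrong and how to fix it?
Bug: Without parentheses, AND is evaluated before OR, so the amount filter only applies to the 'ACC-102' branch

Fix: Group the OR with parentheses (or use IN), then AND the threshold

Corrected query:
SELECT id, account, amount FROM transactions WHERE (account = 'ACC-106' OR account = 'ACC-102') AND amount > 2619.82

Result:
id | account | amount 
---+---------+--------
1  | ACC-102 | 3363.8 
3  | ACC-106 | 4102.72
7  | ACC-102 | 3454.55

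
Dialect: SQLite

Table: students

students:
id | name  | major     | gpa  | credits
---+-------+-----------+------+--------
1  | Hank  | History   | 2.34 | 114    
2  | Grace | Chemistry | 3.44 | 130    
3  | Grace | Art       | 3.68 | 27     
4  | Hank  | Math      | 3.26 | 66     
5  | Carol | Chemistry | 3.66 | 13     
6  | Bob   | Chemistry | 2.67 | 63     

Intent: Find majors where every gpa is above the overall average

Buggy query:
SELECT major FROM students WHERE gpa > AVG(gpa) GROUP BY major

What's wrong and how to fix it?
Bug: AVG() is an aggregate; it can't sit directly in WHERE

Fix: Compute the overall average in a scalar subquery and compare each group's MIN against it in HAVING

Corrected query:
SELECT major FROM students GROUP BY major HAVING MIN(gpa) > (SELECT AVG(gpa) FROM students)

Result:
major
-----
Art  
Math 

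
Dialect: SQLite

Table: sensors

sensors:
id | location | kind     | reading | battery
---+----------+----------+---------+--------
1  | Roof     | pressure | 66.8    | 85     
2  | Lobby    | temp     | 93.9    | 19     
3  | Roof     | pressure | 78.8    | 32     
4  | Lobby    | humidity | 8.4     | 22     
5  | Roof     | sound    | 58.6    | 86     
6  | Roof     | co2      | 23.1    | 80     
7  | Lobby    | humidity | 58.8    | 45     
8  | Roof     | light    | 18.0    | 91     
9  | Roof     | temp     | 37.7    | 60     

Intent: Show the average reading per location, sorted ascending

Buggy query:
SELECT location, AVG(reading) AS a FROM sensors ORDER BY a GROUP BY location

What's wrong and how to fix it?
Bug: ORDER BY appears before GROUP BY; SQL clause order requires GROUP BY first

Fix: Reorder: SELECT … FROM … GROUP BY … ORDER BY …

Corrected query:
SELECT location, AVG(reading) AS a FROM sensors GROUP BY location ORDER BY a

Result:
location | a        
---------+----------
Roof     | 47.166667
Lobby    | 53.7     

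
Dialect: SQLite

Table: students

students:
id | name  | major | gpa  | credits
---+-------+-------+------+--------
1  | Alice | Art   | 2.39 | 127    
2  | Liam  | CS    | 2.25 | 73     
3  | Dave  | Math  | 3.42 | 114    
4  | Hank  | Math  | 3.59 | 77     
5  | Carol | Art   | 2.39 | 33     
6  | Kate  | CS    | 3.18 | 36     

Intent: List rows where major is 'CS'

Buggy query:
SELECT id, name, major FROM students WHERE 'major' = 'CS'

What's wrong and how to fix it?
Bug: Single quotes denote string literals in SQL; the column name is being compared as a constant string

Fix: Reference the column as major without single quotes

Corrected query:
SELECT id, name, major FROM students WHERE major = 'CS'

Result:
id | name | major
---+------+------
2  | Liam | CS   
6  | Kate | CS   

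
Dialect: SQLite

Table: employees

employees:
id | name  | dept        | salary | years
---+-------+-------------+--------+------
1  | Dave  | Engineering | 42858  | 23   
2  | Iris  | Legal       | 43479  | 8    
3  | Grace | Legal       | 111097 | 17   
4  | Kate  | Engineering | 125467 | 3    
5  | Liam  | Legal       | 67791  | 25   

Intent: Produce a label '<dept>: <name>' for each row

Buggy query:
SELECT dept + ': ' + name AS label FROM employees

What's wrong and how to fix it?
Bug: SQLite uses || for string concatenation; + coerces text to numbers (yielding 0)

Fix: Use the || operator for string concatenation

Corrected query:
SELECT dept || ': ' || name AS label FROM employees

Result:
label            
-----------------
Engineering: Dave
Legal: Iris      
Legal: Grace     
Engineering: Kate
Legal: Liam      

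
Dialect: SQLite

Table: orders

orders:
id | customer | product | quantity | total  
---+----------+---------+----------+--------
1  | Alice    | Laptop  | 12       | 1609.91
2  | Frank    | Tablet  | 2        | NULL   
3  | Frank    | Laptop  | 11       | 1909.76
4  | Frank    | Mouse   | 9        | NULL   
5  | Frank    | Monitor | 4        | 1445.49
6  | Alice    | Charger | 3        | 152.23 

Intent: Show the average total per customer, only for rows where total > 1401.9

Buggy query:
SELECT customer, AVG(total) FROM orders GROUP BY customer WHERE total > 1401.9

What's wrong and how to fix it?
Bug: Row-level WHERE must come before GROUP BY in the clause order

Fix: Place WHERE between FROM and GROUP BY

Corrected query:
SELECT customer, AVG(total) FROM orders WHERE total > 1401.9 GROUP BY customer

Result:
customer | AVG(total)
---------+-----------
Alice    | 1609.91   
Frank    | 1677.625  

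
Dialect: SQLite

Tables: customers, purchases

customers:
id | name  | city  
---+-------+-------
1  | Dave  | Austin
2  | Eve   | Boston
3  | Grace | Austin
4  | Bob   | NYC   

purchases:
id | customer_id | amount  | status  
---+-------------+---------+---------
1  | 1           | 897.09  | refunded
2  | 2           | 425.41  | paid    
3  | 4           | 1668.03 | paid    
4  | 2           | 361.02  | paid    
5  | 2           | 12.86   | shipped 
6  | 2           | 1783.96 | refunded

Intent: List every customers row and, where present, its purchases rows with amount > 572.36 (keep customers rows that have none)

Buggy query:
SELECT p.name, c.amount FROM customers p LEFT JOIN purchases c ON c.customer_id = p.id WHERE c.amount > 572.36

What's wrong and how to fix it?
Bug: Filtering c.amount in WHERE discards the NULL rows produced by LEFT JOIN, turning it into an inner join

Fix: Move the right-table condition into the ON clause so unmatched parents are kept

Corrected query:
SELECT p.name, c.amount FROM customers p LEFT JOIN purchases c ON c.customer_id = p.id AND c.amount > 572.36

Result:
name  | amount 
------+--------
Dave  | 897.09 
Eve   | 1783.96
Grace | NULL   
Bob   | 1668.03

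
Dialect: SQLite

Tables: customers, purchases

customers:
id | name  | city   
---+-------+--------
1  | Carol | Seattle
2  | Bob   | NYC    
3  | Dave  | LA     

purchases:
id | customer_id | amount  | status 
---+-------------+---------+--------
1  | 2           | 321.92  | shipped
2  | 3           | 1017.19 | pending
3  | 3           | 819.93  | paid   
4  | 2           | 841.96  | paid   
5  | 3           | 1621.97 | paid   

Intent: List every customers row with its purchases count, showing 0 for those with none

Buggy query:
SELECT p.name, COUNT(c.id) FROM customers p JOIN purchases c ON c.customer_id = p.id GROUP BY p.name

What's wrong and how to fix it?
Bug: An inner join excludes parents with zero children

Fix: Switch to LEFT JOIN to retain unmatched parent rows

Corrected query:
SELECT p.name, COUNT(c.id) FROM customers p LEFT JOIN purchases c ON c.customer_id = p.id GROUP BY p.name

Result:
name  | COUNT(c.id)
------+------------
Bob   | 2          
Carol | 0          
Dave  | 3          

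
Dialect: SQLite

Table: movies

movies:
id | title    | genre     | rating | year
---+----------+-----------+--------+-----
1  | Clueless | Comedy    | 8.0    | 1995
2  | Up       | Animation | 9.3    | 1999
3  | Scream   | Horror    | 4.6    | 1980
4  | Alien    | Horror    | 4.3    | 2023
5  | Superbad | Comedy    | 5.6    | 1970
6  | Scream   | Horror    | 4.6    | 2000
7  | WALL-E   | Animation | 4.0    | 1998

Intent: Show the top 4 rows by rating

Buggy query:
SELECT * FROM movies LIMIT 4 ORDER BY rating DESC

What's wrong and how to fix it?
Bug: ORDER BY cannot follow LIMIT; LIMIT is the final clause

Fix: Swap the clauses: ORDER BY first, then LIMIT

Corrected query:
SELECT * FROM movies ORDER BY rating DESC LIMIT 4

Result:
id | title    | genre     | rating | year
---+----------+-----------+--------+-----
2  | Up       | Animation | 9.3    | 1999
1  | Clueless | Comedy    | 8      | 1995
5  | Superbad | Comedy    | 5.6    | 1970
3  | Scream   | Horror    | 4.6    | 1980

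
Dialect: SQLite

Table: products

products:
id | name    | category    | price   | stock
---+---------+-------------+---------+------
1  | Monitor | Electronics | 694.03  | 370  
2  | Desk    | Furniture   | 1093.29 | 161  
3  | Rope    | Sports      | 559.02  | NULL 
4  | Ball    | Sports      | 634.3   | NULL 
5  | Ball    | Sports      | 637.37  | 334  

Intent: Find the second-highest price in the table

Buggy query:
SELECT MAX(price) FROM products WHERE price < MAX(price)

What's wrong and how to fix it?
Bug: MAX(price) on the right of the comparison is an aggregate-in-WHERE error

Fix: Put the inner MAX in a scalar subquery

Corrected query:
SELECT MAX(price) FROM products WHERE price < (SELECT MAX(price) FROM products)

Result:
MAX(price)
----------
694.03    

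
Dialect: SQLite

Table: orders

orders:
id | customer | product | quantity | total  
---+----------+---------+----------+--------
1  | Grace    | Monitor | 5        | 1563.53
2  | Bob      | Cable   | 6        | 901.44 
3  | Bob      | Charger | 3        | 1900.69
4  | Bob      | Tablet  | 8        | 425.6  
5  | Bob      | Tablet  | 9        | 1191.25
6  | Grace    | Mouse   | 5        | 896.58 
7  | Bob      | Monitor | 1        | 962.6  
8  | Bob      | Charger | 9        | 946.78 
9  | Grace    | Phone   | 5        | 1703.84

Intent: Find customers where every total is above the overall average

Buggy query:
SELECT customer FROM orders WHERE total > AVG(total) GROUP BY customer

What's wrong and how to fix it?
Bug: WHERE evaluates per row before aggregation, so AVG() is unavailable

Fix: Compute the overall average in a scalar subquery and compare each group's MIN against it in HAVING

Corrected query:
SELECT customer FROM orders GROUP BY customer HAVING MIN(total) > (SELECT AVG(total) FROM orders)

Result:
(no rows)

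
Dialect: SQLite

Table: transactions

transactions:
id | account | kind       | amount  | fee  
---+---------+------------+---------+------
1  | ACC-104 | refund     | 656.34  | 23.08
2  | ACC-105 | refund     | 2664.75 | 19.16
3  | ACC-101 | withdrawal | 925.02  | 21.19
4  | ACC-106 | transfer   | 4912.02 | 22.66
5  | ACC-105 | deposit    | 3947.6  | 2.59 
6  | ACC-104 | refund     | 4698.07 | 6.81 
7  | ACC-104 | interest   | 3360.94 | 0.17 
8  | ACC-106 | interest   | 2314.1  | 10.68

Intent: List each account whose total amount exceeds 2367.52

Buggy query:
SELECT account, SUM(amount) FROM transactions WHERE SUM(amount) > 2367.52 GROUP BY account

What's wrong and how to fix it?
Bug: WHERE runs before GROUP BY, so aggregates aren't available there

Fix: Move the aggregate condition to a HAVING clause

Corrected query:
SELECT account, SUM(amount) FROM transactions GROUP BY account HAVING SUM(amount) > 2367.52

Result:
account | SUM(amount)
--------+------------
ACC-104 | 8715.35    
ACC-105 | 6612.35    
ACC-106 | 7226.12    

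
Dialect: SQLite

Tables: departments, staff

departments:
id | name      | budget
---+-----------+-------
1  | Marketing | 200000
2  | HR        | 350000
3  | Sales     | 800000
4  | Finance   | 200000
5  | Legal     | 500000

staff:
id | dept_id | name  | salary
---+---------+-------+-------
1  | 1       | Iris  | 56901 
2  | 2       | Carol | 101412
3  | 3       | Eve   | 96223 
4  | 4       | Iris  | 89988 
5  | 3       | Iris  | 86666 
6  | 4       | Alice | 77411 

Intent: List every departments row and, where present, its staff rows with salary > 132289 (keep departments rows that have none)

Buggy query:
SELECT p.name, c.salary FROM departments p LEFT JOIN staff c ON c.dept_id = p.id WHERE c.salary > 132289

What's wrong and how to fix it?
Bug: A WHERE condition on the right-hand table after LEFT JOIN drops unmatched parents

Fix: Move the right-table condition into the ON clause so unmatched parents are kept

Corrected query:
SELECT p.name, c.salary FROM departments p LEFT JOIN staff c ON c.dept_id = p.id AND c.salary > 132289

Result:
name      | salary
----------+-------
Marketing | NULL  
HR        | NULL  
Sales     | NULL  
Finance   | NULL  
Legal     | NULL  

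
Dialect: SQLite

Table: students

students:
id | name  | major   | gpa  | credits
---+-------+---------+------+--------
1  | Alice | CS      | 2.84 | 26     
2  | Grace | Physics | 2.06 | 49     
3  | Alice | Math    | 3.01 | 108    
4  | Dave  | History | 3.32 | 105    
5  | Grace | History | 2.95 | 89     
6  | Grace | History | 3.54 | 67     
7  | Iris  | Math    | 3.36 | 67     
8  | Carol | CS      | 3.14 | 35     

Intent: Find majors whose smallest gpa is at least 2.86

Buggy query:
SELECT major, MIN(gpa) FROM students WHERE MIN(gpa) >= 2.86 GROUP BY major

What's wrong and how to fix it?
Bug: MIN() in WHERE is a misuse of aggregate

Fix: Use HAVING for the per-group MIN condition

Corrected query:
SELECT major, MIN(gpa) FROM students GROUP BY major HAVING MIN(gpa) >= 2.86

Result:
major   | MIN(gpa)
--------+---------
History | 2.95    
Math    | 3.01    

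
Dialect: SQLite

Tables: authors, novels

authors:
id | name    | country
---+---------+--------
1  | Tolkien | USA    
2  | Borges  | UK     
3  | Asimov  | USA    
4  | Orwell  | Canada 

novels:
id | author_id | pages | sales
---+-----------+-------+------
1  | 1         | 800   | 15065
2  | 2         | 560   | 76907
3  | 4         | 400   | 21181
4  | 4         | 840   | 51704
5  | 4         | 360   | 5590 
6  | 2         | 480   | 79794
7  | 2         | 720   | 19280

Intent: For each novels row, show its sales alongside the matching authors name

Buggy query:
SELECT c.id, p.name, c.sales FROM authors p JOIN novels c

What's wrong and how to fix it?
Bug: JOIN with no ON clause produces a cartesian product; every novels row pairs with every authors row

Fix: Specify the join condition linking the foreign key to the parent id

Corrected query:
SELECT c.id, p.name, c.sales FROM authors p JOIN novels c ON c.author_id = p.id

Result:
id | name    | sales
---+---------+------
1  | Tolkien | 15065
2  | Borges  | 76907
3  | Orwell  | 21181
4  | Orwell  | 51704
5  | Orwell  | 5590 
6  | Borges  | 79794
7  | Borges  | 19280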